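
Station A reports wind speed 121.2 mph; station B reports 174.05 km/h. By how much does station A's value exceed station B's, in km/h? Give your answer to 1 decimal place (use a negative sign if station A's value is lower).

21.0 km/h

station A: 121.2 mph = 195.052 km/h.
Difference: 195.052 − 174.050 = 21.0 km/h.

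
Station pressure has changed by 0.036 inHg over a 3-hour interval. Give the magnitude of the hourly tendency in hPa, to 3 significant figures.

0.036 inHg / 3 h × 33.8639 hPa/inHg = 0.406 hPa/h.

0.406 hPa per hour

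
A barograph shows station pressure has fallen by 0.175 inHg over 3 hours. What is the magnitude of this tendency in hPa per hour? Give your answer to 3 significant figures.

0.175 inHg / 3 h × 33.8639 hPa/inHg = 1.98 hPa/h.

1.98 hPa per hour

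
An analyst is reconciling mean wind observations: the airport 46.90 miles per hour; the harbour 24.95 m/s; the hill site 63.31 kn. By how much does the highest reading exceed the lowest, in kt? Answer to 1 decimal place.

the airport: 46.90 mph = 40.755 kt.
the harbour: 24.95 m/s = 48.499 kt.
Spread: 63.310 − 40.755 = 22.6 kt.

22.6 kt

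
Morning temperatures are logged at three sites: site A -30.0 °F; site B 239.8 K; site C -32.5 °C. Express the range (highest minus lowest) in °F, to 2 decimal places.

3.50 °F

site A: -30.0 °F = -34.444 °C.
site B: 239.8 K = -33.350 °C.
Spread: (-32.500) − (-34.444) = 1.944 °C = 3.50 °F.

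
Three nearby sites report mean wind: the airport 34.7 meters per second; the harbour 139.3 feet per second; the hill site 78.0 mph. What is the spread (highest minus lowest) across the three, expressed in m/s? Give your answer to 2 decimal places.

7.76 m/s

the harbour: 139.3 ft/s = 42.4586 m/s.
the hill site: 78.0 mph = 34.8691 m/s.
Spread: 42.4586 − 34.7000 = 7.76 m/s.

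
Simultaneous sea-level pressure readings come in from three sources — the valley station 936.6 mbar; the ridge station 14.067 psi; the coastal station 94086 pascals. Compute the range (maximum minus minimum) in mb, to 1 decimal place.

33.3 mb

the ridge station: 14.067 psi = 969.886 mb.
the coastal station: 94086 Pa = 940.860 mb.
Spread: 969.886 − 936.600 = 33.3 mb.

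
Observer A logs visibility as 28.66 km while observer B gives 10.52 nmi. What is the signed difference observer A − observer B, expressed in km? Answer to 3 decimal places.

observer B: 10.52 nmi = 19.48304 km.
Difference: 28.66000 − 19.48304 = 9.177 km.

9.177 km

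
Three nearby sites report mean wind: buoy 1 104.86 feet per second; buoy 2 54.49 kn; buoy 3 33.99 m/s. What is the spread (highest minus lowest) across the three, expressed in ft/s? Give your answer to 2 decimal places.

buoy 2: 54.49 kt = 91.9688 ft/s.
buoy 3: 33.99 m/s = 111.5157 ft/s.
Spread: 111.5157 − 91.9688 = 19.55 ft/s.

19.55 ft/s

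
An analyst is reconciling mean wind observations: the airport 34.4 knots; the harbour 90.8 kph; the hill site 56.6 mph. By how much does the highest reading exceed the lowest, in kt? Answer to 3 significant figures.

14.8 kt

the harbour: 90.8 km/h = 49.028 kt.
the hill site: 56.6 mph = 49.184 kt.
Spread: 49.184 − 34.400 = 14.8 kt.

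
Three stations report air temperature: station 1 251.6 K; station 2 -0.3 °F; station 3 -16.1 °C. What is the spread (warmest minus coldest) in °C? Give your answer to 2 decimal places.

5.45 °C

station 1: 251.6 K = -21.550 °C.
station 2: -0.3 °F = -17.944 °C.
Spread: (-16.100) − (-21.550) = 5.450 °C.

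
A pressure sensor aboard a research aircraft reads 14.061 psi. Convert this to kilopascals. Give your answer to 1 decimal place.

96.9 kPa

1 psi = 6.89476 kPa, so 14.061 × 6.89476 = 96.9 kPa.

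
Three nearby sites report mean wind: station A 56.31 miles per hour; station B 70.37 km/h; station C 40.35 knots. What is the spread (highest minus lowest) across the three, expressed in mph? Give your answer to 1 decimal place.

12.6 mph

station B: 70.37 km/h = 43.726 mph.
station C: 40.35 kt = 46.434 mph.
Spread: 56.310 − 43.726 = 12.6 mph.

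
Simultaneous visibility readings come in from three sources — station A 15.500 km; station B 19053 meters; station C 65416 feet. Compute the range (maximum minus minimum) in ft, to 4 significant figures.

14560 ft

station A: 15.500 km = 50853.02 ft.
station B: 19053 m = 62509.84 ft.
Spread: 65416.00 − 50853.02 = 14560 ft.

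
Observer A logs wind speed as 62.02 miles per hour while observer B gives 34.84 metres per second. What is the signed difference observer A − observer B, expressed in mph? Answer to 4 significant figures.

observer B: 34.84 m/s = 77.9349 mph.
Difference: 62.0200 − 77.9349 = -15.91 mph.

-15.91 mph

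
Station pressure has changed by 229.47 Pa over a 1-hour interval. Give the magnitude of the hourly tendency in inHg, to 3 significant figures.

0.0678 inHg per hour

229.47 Pa / 1 h × 0.0002953 inHg/Pa = 0.0678 inHg/h.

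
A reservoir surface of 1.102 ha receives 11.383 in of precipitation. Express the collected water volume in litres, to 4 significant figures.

Depth: 11.383 in × 25.4 = 289.1282 mm.
Area: 1.102 ha = 11020 m².
1 mm over 1 m² is 1 L, so volume = 289.1282 × 11020 = 3186192.8 L ≈ 3186000 L.

3186000 litres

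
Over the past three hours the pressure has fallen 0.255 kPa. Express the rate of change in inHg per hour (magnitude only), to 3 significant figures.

0.255 kPa / 3 h × 0.2953 inHg/kPa = 0.0251 inHg/h.

0.0251 inHg per hour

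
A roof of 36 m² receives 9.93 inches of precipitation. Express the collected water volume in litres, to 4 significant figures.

9080 litres

Depth: 9.93 in × 25.4 = 252.222 mm.
1 mm over 1 m² is 1 L, so volume = 252.222 × 36 = 9079.992 L ≈ 9080 L.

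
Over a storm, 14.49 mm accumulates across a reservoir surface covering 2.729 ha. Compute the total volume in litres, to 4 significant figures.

Area: 2.729 ha = 27290 m².
1 mm over 1 m² is 1 L, so volume = 14.49 × 27290 = 395432.1 L ≈ 395400 L.

395400 litres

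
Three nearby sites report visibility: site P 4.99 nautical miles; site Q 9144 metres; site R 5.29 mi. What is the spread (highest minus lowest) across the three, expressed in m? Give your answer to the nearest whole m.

site P: 4.99 nmi = 9241.48 m.
site R: 5.29 SM = 8513.43 m.
Spread: 9241.48 − 8513.43 = 728 m.

728 m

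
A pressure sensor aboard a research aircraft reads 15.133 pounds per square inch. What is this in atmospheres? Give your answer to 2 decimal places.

1 psi = 0.068046 atm, so 15.133 × 0.068046 = 1.03 atm.

1.03 atm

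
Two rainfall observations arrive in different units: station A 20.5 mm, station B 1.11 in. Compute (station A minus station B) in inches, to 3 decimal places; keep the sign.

station A: 20.5 mm = 0.80709 in.
Difference: 0.80709 − 1.11000 = -0.303 in.

-0.303 in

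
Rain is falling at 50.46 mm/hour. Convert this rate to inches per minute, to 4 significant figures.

50.46 mm/hour × 0.0393701 in/mm × 0.0166667 hour/minute = 0.03311 in/minute.

0.03311 in/minute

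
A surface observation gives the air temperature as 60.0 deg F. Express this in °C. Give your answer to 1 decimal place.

15.6 °C

°C = (°F − 32) × 5/9 = (60.0 − 32) / 1.8 = 15.6 °C.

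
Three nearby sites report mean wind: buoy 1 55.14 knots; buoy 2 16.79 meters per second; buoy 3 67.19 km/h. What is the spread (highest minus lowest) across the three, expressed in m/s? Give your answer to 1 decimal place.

buoy 1: 55.14 kt = 28.366 m/s.
buoy 3: 67.19 km/h = 18.664 m/s.
Spread: 28.366 − 16.790 = 11.6 m/s.

11.6 m/s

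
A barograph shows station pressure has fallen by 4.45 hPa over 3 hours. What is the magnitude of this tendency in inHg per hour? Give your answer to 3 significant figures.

0.0438 inHg per hour

4.45 hPa / 3 h × 0.02953 inHg/hPa = 0.0438 inHg/h.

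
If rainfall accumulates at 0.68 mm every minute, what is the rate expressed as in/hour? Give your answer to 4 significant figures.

0.68 mm/minute × 0.0393701 in/mm × 60 minute/hour = 1.606 in/hour.

1.606 in/hour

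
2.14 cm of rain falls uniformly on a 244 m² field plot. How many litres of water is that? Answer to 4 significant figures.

5222 litres

Depth: 2.14 cm × 10 = 21.4 mm.
1 mm over 1 m² is 1 L, so volume = 21.4 × 244 = 5221.6 L ≈ 5222 L.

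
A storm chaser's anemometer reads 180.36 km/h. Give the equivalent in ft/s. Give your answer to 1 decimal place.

1 km/h = 0.911344 ft/s, so 180.36 × 0.911344 = 164.4 ft/s.

164.4 ft/s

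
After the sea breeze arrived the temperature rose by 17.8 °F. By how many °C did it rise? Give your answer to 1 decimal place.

Converting a difference, only the 9/5 scale factor applies: Δ°C = 17.8 × 0.5556 = 9.9 °C.

9.9 °C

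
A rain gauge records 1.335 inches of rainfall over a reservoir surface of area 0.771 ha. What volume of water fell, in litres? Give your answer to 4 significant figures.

261400 litres

Depth: 1.335 in × 25.4 = 33.909 mm.
Area: 0.771 ha = 7710 m².
1 mm over 1 m² is 1 L, so volume = 33.909 × 7710 = 261438.39 L ≈ 261400 L.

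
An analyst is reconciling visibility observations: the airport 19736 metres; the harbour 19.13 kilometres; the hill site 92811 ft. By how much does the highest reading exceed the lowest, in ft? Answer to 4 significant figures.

the airport: 19736 m = 64750.66 ft.
the harbour: 19.13 km = 62762.47 ft.
Spread: 92811.00 − 62762.47 = 30050 ft.

30050 ft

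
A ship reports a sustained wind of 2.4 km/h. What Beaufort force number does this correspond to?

2.4 km/h = 0.7 m/s, which is Beaufort 1 (light air, 0.3–1.5 m/s).

Beaufort force 1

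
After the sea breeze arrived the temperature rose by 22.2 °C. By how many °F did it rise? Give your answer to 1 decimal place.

A change of 1 °C equals a change of 1.8 °F: Δ°F = 22.2 × 1.8 = 40.0 °F.

40.0 °F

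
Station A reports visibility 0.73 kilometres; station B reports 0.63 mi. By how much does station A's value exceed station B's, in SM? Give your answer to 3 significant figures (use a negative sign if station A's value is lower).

station A: 0.73 km = 0.45360 SM.
Difference: 0.45360 − 0.63000 = -0.176 SM.

-0.176 SM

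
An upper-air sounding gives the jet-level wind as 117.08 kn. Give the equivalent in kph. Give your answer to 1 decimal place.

1 kt = 1.852 km/h, so 117.08 × 1.852 = 216.8 km/h.

216.8 km/h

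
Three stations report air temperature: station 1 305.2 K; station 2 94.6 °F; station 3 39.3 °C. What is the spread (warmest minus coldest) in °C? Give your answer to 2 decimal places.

station 1: 305.2 K = 32.050 °C.
station 2: 94.6 °F = 34.778 °C.
Spread: 39.300 − 32.050 = 7.250 °C.

7.25 °C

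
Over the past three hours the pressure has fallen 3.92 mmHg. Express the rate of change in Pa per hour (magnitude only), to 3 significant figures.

3.92 mmHg / 3 h × 133.322 Pa/mmHg = 174 Pa/h.

174 Pa per hour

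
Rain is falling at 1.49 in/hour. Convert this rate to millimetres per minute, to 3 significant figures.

1.49 in/hour × 25.4 mm/in × 0.0166667 hour/minute = 0.631 mm/minute.

0.631 mm/minute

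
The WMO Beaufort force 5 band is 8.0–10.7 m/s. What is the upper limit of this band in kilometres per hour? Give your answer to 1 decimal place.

8.0–10.7 m/s × 3.6 = 28.8–38.5 km/h.

38.5 km/h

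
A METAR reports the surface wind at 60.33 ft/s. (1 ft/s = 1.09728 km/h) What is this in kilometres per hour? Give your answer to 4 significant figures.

66.20 km/h

1 ft/s = 1.09728 km/h, so 60.33 × 1.09728 = 66.20 km/h.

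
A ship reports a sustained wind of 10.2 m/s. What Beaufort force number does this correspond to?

Beaufort force 5

10.2 m/s lies in the Beaufort 5 band (fresh breeze, 8.0–10.7 m/s).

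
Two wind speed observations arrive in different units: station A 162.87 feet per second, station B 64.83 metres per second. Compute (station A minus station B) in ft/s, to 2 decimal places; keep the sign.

station B: 64.83 m/s = 212.6969 ft/s.
Difference: 162.8700 − 212.6969 = -49.83 ft/s.

-49.83 ft/s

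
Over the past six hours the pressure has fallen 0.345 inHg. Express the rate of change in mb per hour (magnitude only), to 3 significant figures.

0.345 inHg / 6 h × 33.8639 mb/inHg = 1.95 mb/h.

1.95 mb per hour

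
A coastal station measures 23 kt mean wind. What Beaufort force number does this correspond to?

Beaufort force 6

23 kt lies in the Beaufort 6 band (strong breeze, 22–27 kt).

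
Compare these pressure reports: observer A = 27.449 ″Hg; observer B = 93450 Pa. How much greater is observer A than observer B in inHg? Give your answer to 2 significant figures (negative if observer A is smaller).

-0.15 inHg

observer B: 93450 Pa = 27.5958 inHg.
Difference: 27.4490 − 27.5958 = -0.15 inHg.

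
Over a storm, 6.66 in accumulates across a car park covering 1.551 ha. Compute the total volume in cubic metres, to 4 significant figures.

2624 cubic metres

Depth: 6.66 in × 25.4 = 169.164 mm.
Area: 1.551 ha = 15510 m².
1 mm over 1 m² is 1 L, so volume = 169.164 × 15510 = 2623733.6 L = 2624 m³.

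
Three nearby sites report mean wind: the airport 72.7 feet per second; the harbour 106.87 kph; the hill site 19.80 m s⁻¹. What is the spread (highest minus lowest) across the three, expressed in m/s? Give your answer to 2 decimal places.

9.89 m/s

the airport: 72.7 ft/s = 22.1590 m/s.
the harbour: 106.87 km/h = 29.6861 m/s.
Spread: 29.6861 − 19.8000 = 9.89 m/s.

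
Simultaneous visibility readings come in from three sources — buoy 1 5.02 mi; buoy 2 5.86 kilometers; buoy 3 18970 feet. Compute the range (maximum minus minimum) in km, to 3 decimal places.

2.297 km

buoy 1: 5.02 SM = 8.07891 km.
buoy 3: 18970 ft = 5.78206 km.
Spread: 8.07891 − 5.78206 = 2.297 km.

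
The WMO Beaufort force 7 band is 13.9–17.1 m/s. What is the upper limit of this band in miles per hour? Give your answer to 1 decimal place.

13.9–17.1 m/s × 2.237 = 31.1–38.3 mph.

38.3 mph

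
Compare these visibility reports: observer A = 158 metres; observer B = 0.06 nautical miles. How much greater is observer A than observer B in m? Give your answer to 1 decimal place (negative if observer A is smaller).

observer B: 0.06 nmi = 111.120 m.
Difference: 158.000 − 111.120 = 46.9 m.

46.9 m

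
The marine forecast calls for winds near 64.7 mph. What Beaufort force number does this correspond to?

Beaufort force 11

64.7 mph = 28.9 m/s, which is Beaufort 11 (violent storm, 28.5–32.6 m/s).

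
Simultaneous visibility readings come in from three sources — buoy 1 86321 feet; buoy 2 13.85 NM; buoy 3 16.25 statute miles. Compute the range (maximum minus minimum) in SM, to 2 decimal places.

buoy 1: 86321 ft = 16.3487 SM.
buoy 2: 13.85 nmi = 15.9383 SM.
Spread: 16.3487 − 15.9383 = 0.41 SM.

0.41 SM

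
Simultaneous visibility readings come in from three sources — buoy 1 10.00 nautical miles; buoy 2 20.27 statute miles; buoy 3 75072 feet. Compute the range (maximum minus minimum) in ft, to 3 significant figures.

buoy 1: 10.00 nmi = 60761.15 ft.
buoy 2: 20.27 SM = 107025.60 ft.
Spread: 107025.60 − 60761.15 = 46300 ft.

46300 ft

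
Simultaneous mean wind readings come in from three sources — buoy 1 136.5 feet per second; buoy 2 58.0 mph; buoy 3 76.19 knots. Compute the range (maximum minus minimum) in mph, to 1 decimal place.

buoy 1: 136.5 ft/s = 93.068 mph.
buoy 3: 76.19 kt = 87.678 mph.
Spread: 93.068 − 58.000 = 35.1 mph.

35.1 mph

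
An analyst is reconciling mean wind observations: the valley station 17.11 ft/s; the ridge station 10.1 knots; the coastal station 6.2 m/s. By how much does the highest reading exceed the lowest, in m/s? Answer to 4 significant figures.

the valley station: 17.11 ft/s = 5.21513 m/s.
the ridge station: 10.1 kt = 5.19589 m/s.
Spread: 6.20000 − 5.19589 = 1.004 m/s.

1.004 m/s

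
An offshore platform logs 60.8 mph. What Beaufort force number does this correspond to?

60.8 mph = 27.2 m/s, which is Beaufort 10 (storm, 24.5–28.4 m/s).

Beaufort force 10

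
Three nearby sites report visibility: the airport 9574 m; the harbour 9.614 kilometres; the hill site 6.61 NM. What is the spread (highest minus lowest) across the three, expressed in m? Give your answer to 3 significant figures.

the harbour: 9.614 km = 9614.00 m.
the hill site: 6.61 nmi = 12241.72 m.
Spread: 12241.72 − 9574.00 = 2670 m.

2670 m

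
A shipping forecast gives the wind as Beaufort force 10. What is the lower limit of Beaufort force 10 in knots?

48 kt

Beaufort 10 (storm) spans 48–55 knots.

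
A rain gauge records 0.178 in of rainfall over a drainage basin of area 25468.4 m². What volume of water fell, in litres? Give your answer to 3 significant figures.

Depth: 0.178 in × 25.4 = 4.5212 mm.
1 mm over 1 m² is 1 L, so volume = 4.5212 × 25468.4 = 115147.73 L ≈ 115000 L.

115000 litres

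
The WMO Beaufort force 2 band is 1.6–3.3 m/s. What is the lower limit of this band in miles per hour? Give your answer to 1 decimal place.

1.6–3.3 m/s × 2.237 = 3.6–7.4 mph.

3.6 mph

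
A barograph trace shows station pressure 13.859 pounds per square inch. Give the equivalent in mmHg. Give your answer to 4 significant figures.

1 psi = 51.7149 mmHg, so 13.859 × 51.7149 = 716.7 mmHg.

716.7 mmHg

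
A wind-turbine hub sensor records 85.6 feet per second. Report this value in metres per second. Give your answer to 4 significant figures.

1 ft/s = 0.3048 m/s, so 85.6 × 0.3048 = 26.09 m/s.

26.09 m/s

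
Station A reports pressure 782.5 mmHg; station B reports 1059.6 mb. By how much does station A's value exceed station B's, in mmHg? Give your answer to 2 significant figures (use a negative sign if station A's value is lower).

-12 mmHg

station B: 1059.6 mb = 794.77 mmHg.
Difference: 782.50 − 794.77 = -12 mmHg.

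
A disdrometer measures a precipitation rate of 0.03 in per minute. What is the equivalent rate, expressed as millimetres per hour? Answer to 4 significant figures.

45.72 mm/hour

0.03 in/minute × 25.4 mm/in × 60 minute/hour = 45.72 mm/hour.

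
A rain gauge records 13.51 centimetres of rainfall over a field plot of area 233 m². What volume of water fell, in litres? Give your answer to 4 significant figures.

Depth: 13.51 cm × 10 = 135.1 mm.
1 mm over 1 m² is 1 L, so volume = 135.1 × 233 = 31478.3 L ≈ 31480 L.

31480 litres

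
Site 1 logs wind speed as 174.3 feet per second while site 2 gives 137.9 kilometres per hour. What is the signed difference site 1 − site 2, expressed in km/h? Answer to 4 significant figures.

site 1: 174.3 ft/s = 191.2559 km/h.
Difference: 191.2559 − 137.9000 = 53.36 km/h.

53.36 km/h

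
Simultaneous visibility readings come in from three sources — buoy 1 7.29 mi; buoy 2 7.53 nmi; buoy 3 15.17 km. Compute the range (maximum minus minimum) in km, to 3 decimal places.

3.438 km

buoy 1: 7.29 SM = 11.73212 km.
buoy 2: 7.53 nmi = 13.94556 km.
Spread: 15.17000 − 11.73212 = 3.438 km.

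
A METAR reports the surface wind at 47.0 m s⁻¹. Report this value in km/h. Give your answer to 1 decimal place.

169.2 km/h

1 m/s = 3.6 km/h, so 47.0 × 3.6 = 169.2 km/h.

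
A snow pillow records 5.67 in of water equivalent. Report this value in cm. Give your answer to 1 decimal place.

1 in = 2.54 cm, so 5.67 × 2.54 = 14.4 cm.

14.4 cm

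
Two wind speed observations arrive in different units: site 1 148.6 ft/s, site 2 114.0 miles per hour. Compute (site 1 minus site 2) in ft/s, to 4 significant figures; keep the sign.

-18.60 ft/s

site 2: 114.0 mph = 167.2000 ft/s.
Difference: 148.6000 − 167.2000 = -18.60 ft/s.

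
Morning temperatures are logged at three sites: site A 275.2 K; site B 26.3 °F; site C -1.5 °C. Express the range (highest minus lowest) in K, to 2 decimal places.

site A: 275.2 K = 2.050 °C.
site B: 26.3 °F = -3.167 °C.
Spread: 2.050 − (-3.167) = 5.217 °C.

5.22 K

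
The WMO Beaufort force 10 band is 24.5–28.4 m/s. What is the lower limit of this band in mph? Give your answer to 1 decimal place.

24.5–28.4 m/s × 2.237 = 54.8–63.5 mph.

54.8 mph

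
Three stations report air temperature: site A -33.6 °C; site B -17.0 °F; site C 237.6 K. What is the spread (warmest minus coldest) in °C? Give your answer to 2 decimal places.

8.33 °C

site B: -17.0 °F = -27.222 °C.
site C: 237.6 K = -35.550 °C.
Spread: (-27.222) − (-35.550) = 8.328 °C.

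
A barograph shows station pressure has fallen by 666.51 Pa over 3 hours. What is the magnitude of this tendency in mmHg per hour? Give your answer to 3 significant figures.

1.67 mmHg per hour

666.51 Pa / 3 h × 0.00750062 mmHg/Pa = 1.67 mmHg/h.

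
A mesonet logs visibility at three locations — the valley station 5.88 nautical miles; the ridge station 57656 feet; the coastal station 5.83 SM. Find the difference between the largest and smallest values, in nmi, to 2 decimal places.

4.42 nmi

the ridge station: 57656 ft = 9.4890 nmi.
the coastal station: 5.83 SM = 5.0661 nmi.
Spread: 9.4890 − 5.0661 = 4.42 nmi.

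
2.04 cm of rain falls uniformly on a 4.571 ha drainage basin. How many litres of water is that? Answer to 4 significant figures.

932500 litres

Depth: 2.04 cm × 10 = 20.4 mm.
Area: 4.571 ha = 45710 m².
1 mm over 1 m² is 1 L, so volume = 20.4 × 45710 = 932484 L ≈ 932500 L.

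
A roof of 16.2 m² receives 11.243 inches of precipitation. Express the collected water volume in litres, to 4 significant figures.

4626 litres

Depth: 11.243 in × 25.4 = 285.5722 mm.
1 mm over 1 m² is 1 L, so volume = 285.5722 × 16.2 = 4626.2696 L ≈ 4626 L.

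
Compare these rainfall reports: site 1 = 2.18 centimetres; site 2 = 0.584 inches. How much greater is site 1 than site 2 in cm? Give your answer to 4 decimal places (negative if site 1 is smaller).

0.6966 cm

site 2: 0.584 in = 1.483360 cm.
Difference: 2.180000 − 1.483360 = 0.6966 cm.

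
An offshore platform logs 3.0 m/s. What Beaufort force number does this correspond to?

3.0 m/s lies in the Beaufort 2 band (light breeze, 1.6–3.3 m/s).

Beaufort force 2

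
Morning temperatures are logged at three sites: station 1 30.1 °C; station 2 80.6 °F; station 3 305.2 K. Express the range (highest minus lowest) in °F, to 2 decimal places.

9.09 °F

station 2: 80.6 °F = 27.000 °C.
station 3: 305.2 K = 32.050 °C.
Spread: 32.050 − 27.000 = 5.050 °C = 9.09 °F.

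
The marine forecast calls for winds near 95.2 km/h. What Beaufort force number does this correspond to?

Beaufort force 10

95.2 km/h = 26.4 m/s, which is Beaufort 10 (storm, 24.5–28.4 m/s).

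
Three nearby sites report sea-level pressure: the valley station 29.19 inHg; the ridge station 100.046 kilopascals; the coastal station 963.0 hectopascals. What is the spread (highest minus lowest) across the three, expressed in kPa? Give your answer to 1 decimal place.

3.7 kPa

the valley station: 29.19 inHg = 98.849 kPa.
the coastal station: 963.0 hPa = 96.300 kPa.
Spread: 100.046 − 96.300 = 3.7 kPa.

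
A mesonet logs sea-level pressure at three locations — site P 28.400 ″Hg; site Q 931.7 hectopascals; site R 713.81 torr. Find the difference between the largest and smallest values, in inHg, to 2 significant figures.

site Q: 931.7 hPa = 27.5131 inHg.
site R: 713.81 mmHg = 28.1028 inHg.
Spread: 28.4000 − 27.5131 = 0.89 inHg.

0.89 inHg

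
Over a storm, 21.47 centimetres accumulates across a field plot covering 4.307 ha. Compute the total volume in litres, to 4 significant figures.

9247000 litres

Depth: 21.47 cm × 10 = 214.7 mm.
Area: 4.307 ha = 43070 m².
1 mm over 1 m² is 1 L, so volume = 214.7 × 43070 = 9247129 L ≈ 9247000 L.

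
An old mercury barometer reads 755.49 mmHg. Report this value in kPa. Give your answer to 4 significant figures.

1 mmHg = 0.133322 kPa, so 755.49 × 0.133322 = 100.7 kPa.

100.7 kPa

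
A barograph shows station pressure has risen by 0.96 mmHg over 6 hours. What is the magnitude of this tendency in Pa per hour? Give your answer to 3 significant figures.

21.3 Pa per hour

0.96 mmHg / 6 h × 133.322 Pa/mmHg = 21.3 Pa/h.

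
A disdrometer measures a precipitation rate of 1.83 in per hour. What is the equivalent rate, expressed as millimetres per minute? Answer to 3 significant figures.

1.83 in/hour × 25.4 mm/in × 0.0166667 hour/minute = 0.775 mm/minute.

0.775 mm/minute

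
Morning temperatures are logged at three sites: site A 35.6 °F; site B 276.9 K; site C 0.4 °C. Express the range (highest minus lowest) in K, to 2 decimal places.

3.35 K

site A: 35.6 °F = 2.000 °C.
site B: 276.9 K = 3.750 °C.
Spread: 3.750 − 0.400 = 3.350 °C.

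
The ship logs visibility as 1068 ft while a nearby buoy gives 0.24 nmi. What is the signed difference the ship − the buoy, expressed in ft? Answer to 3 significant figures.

the buoy: 0.24 nmi = 1458.27 ft.
Difference: 1068.00 − 1458.27 = -390 ft.

-390 ft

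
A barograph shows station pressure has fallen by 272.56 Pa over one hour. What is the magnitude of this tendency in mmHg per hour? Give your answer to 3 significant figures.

2.04 mmHg per hour

272.56 Pa / 1 h × 0.00750062 mmHg/Pa = 2.04 mmHg/h.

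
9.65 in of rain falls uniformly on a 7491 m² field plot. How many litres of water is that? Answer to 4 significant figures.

1836000 litres

Depth: 9.65 in × 25.4 = 245.11 mm.
1 mm over 1 m² is 1 L, so volume = 245.11 × 7491 = 1836119 L ≈ 1836000 L.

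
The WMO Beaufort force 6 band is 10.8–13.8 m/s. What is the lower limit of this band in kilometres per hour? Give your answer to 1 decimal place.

38.9 km/h

10.8–13.8 m/s × 3.6 = 38.9–49.7 km/h.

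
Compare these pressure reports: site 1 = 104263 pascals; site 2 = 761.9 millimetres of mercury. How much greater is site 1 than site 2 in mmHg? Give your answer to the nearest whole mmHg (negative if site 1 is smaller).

20 mmHg

site 1: 104263 Pa = 782.04 mmHg.
Difference: 782.04 − 761.90 = 20 mmHg.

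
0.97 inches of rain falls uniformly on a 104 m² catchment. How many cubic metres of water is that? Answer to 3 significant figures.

2.56 cubic metres

Depth: 0.97 in × 25.4 = 24.638 mm.
1 mm over 1 m² is 1 L, so volume = 24.638 × 104 = 2562.352 L = 2.56 m³.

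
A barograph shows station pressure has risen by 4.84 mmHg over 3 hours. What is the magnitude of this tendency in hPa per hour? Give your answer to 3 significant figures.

4.84 mmHg / 3 h × 1.33322 hPa/mmHg = 2.15 hPa/h.

2.15 hPa per hour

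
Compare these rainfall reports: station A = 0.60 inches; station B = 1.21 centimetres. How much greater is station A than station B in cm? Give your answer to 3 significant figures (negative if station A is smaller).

0.314 cm

station A: 0.60 in = 1.52400 cm.
Difference: 1.52400 − 1.21000 = 0.314 cm.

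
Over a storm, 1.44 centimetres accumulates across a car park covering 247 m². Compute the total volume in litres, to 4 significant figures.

3557 litres

Depth: 1.44 cm × 10 = 14.4 mm.
1 mm over 1 m² is 1 L, so volume = 14.4 × 247 = 3556.8 L ≈ 3557 L.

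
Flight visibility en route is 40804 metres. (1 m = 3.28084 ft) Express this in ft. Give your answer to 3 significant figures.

1 m = 3.28084 ft, so 40804 × 3.28084 = 134000 ft.

134000 ft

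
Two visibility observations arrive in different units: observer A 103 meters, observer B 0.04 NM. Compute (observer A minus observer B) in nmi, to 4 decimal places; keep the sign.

0.0156 nmi

observer A: 103 m = 0.055616 nmi.
Difference: 0.055616 − 0.040000 = 0.0156 nmi.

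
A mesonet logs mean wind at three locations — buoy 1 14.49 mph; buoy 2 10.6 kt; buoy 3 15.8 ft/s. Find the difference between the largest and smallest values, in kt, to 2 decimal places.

buoy 1: 14.49 mph = 12.5915 kt.
buoy 3: 15.8 ft/s = 9.3612 kt.
Spread: 12.5915 − 9.3612 = 3.23 kt.

3.23 kt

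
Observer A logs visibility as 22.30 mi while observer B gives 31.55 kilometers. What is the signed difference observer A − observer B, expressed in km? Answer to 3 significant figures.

4.34 km

observer A: 22.30 SM = 35.8884 km.
Difference: 35.8884 − 31.5500 = 4.34 km.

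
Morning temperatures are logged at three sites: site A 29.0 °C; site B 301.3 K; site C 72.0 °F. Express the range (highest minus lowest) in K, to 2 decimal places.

site B: 301.3 K = 28.150 °C.
site C: 72.0 °F = 22.222 °C.
Spread: 29.000 − 22.222 = 6.778 °C.

6.78 K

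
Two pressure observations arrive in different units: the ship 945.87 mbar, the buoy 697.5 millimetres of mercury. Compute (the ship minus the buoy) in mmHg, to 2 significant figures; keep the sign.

the ship: 945.87 mb = 709.46 mmHg.
Difference: 709.46 − 697.50 = 12 mmHg.

12 mmHg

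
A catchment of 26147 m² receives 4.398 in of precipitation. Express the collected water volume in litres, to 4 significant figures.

2921000 litres

Depth: 4.398 in × 25.4 = 111.7092 mm.
1 mm over 1 m² is 1 L, so volume = 111.7092 × 26147 = 2920860.5 L ≈ 2921000 L.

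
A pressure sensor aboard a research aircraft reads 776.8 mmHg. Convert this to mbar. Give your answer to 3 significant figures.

1040 mb

1 mmHg = 1.33322 mb, so 776.8 × 1.33322 = 1040 mb.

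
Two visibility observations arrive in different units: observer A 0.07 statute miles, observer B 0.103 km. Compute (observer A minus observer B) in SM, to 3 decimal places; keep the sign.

observer B: 0.103 km = 0.06400 SM.
Difference: 0.07000 − 0.06400 = 0.006 SM.

0.006 SM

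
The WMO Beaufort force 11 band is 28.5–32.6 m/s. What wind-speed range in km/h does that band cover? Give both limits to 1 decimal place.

102.6 to 117.4 km/h

28.5–32.6 m/s × 3.6 = 102.6–117.4 km/h.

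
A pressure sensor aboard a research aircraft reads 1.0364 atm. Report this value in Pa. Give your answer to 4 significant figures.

1 atm = 101325 Pa, so 1.0364 × 101325 = 105000 Pa.

105000 Pa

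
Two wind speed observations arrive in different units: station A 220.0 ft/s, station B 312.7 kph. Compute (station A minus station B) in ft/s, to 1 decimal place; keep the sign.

station B: 312.7 km/h = 284.977 ft/s.
Difference: 220.000 − 284.977 = -65.0 ft/s.

-65.0 ft/s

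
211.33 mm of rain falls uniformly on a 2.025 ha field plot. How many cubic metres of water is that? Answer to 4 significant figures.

4279 cubic metres

Area: 2.025 ha = 20250 m².
1 mm over 1 m² is 1 L, so volume = 211.33 × 20250 = 4279432.5 L = 4279 m³.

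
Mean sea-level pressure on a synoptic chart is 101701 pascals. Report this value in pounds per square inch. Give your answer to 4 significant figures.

1 Pa = 0.000145038 psi, so 101701 × 0.000145038 = 14.75 psi.

14.75 psi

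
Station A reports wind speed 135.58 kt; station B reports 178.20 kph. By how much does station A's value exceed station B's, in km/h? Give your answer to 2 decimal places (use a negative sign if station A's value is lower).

station A: 135.58 kt = 251.0942 km/h.
Difference: 251.0942 − 178.2000 = 72.89 km/h.

72.89 km/h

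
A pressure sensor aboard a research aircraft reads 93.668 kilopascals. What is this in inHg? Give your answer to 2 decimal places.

27.66 inHg

1 kPa = 0.2953 inHg, so 93.668 × 0.2953 = 27.66 inHg.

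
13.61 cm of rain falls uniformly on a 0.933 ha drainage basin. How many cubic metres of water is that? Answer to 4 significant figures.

Depth: 13.61 cm × 10 = 136.1 mm.
Area: 0.933 ha = 9330 m².
1 mm over 1 m² is 1 L, so volume = 136.1 × 9330 = 1269813 L = 1270 m³.

1270 cubic metres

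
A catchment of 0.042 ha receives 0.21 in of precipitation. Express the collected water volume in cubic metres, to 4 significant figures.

2.240 cubic metres

Depth: 0.21 in × 25.4 = 5.334 mm.
Area: 0.042 ha = 420 m².
1 mm over 1 m² is 1 L, so volume = 5.334 × 420 = 2240.28 L = 2.240 m³.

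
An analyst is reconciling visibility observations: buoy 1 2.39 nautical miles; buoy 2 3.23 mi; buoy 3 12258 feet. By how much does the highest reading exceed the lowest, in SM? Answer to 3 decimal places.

0.908 SM

buoy 1: 2.39 nmi = 2.75036 SM.
buoy 3: 12258 ft = 2.32159 SM.
Spread: 3.23000 − 2.32159 = 0.908 SM.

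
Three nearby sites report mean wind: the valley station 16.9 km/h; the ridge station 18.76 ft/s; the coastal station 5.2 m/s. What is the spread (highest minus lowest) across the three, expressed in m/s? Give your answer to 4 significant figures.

the valley station: 16.9 km/h = 4.69444 m/s.
the ridge station: 18.76 ft/s = 5.71805 m/s.
Spread: 5.71805 − 4.69444 = 1.024 m/s.

1.024 m/s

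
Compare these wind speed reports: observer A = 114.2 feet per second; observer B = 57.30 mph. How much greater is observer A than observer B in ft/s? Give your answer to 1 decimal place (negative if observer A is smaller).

observer B: 57.30 mph = 84.040 ft/s.
Difference: 114.200 − 84.040 = 30.2 ft/s.

30.2 ft/s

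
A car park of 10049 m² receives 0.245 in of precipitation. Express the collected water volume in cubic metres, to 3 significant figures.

Depth: 0.245 in × 25.4 = 6.223 mm.
1 mm over 1 m² is 1 L, so volume = 6.223 × 10049 = 62534.927 L = 62.5 m³.

62.5 cubic metres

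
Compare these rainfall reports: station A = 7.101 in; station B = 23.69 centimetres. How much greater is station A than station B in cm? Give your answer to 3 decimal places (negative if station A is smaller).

-5.653 cm

station A: 7.101 in = 18.03654 cm.
Difference: 18.03654 − 23.69000 = -5.653 cm.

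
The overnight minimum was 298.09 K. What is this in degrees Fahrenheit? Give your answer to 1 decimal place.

76.9 °F

First to °C: 24.94 °C.
Then to °F: 76.9 °F.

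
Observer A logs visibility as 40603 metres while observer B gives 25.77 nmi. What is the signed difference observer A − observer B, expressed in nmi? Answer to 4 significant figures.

observer A: 40603 m = 21.92387 nmi.
Difference: 21.92387 − 25.77000 = -3.846 nmi.

-3.846 nmi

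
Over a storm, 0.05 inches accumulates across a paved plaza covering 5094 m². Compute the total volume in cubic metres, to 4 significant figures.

6.469 cubic metres

Depth: 0.05 in × 25.4 = 1.27 mm.
1 mm over 1 m² is 1 L, so volume = 1.27 × 5094 = 6469.38 L = 6.469 m³.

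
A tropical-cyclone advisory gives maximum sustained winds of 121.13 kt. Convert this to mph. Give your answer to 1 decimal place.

1 kt = 1.15078 mph, so 121.13 × 1.15078 = 139.4 mph.

139.4 mph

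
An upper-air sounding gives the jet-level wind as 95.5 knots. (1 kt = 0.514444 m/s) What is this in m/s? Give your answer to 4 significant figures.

1 kt = 0.514444 m/s, so 95.5 × 0.514444 = 49.13 m/s.

49.13 m/s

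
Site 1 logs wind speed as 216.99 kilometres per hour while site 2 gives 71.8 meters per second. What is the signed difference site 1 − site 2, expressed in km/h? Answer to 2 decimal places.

site 2: 71.8 m/s = 258.4800 km/h.
Difference: 216.9900 − 258.4800 = -41.49 km/h.

-41.49 km/h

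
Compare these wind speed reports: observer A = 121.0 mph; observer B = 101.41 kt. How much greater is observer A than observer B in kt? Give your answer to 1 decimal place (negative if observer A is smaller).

3.7 kt

observer A: 121.0 mph = 105.146 kt.
Difference: 105.146 − 101.410 = 3.7 kt.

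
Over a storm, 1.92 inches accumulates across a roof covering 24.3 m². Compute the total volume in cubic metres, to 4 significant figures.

1.185 cubic metres

Depth: 1.92 in × 25.4 = 48.768 mm.
1 mm over 1 m² is 1 L, so volume = 48.768 × 24.3 = 1185.0624 L = 1.185 m³.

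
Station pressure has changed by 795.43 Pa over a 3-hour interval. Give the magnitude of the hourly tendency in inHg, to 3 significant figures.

795.43 Pa / 3 h × 0.0002953 inHg/Pa = 0.0783 inHg/h.

0.0783 inHg per hour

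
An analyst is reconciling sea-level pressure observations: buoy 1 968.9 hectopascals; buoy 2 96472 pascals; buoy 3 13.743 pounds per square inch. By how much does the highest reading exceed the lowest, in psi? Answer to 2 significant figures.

0.31 psi

buoy 1: 968.9 hPa = 14.0527 psi.
buoy 2: 96472 Pa = 13.9921 psi.
Spread: 14.0527 − 13.7430 = 0.31 psi.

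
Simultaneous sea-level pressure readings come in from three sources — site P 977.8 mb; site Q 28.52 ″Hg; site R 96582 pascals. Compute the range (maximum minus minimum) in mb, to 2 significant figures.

site Q: 28.52 inHg = 965.80 mb.
site R: 96582 Pa = 965.82 mb.
Spread: 977.80 − 965.80 = 12 mb.

12 mb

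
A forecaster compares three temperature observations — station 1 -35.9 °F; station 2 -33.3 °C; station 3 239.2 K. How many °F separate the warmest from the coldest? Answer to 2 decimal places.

7.96 °F

station 1: -35.9 °F = -37.722 °C.
station 3: 239.2 K = -33.950 °C.
Spread: (-33.300) − (-37.722) = 4.422 °C = 7.96 °F.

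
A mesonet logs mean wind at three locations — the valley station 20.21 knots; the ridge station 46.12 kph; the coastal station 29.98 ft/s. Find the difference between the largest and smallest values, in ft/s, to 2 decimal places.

12.05 ft/s

the valley station: 20.21 kt = 34.1106 ft/s.
the ridge station: 46.12 km/h = 42.0312 ft/s.
Spread: 42.0312 − 29.9800 = 12.05 ft/s.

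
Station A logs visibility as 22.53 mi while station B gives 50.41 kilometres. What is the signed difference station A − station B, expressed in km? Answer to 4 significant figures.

station A: 22.53 SM = 36.2585 km.
Difference: 36.2585 − 50.4100 = -14.15 km.

-14.15 km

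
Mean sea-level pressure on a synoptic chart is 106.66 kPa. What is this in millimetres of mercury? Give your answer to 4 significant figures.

1 kPa = 7.50062 mmHg, so 106.66 × 7.50062 = 800.0 mmHg.

800.0 mmHg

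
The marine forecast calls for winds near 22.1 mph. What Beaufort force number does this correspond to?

22.1 mph = 9.9 m/s, which is Beaufort 5 (fresh breeze, 8.0–10.7 m/s).

Beaufort force 5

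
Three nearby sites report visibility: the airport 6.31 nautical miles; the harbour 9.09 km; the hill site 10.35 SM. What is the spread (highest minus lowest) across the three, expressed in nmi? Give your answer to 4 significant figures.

4.086 nmi

the harbour: 9.09 km = 4.90821 nmi.
the hill site: 10.35 SM = 8.99390 nmi.
Spread: 8.99390 − 4.90821 = 4.086 nmi.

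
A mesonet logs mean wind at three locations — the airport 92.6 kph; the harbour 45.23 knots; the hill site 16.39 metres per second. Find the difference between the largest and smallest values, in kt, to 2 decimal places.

the airport: 92.6 km/h = 50.0000 kt.
the hill site: 16.39 m/s = 31.8596 kt.
Spread: 50.0000 − 31.8596 = 18.14 kt.

18.14 kt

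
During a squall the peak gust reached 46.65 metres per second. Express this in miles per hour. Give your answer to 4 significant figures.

1 m/s = 2.23694 mph, so 46.65 × 2.23694 = 104.4 mph.

104.4 mph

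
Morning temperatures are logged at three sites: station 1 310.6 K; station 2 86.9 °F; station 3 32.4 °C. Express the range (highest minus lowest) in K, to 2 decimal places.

6.95 K

station 1: 310.6 K = 37.450 °C.
station 2: 86.9 °F = 30.500 °C.
Spread: 37.450 − 30.500 = 6.950 °C.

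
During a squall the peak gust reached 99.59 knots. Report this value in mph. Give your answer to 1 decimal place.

114.6 mph

1 kt = 1.15078 mph, so 99.59 × 1.15078 = 114.6 mph.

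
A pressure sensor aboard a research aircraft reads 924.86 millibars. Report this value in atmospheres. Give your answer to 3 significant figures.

1 mb = 0.000986923 atm, so 924.86 × 0.000986923 = 0.913 atm.

0.913 atm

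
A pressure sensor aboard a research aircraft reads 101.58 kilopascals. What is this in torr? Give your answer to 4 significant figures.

761.9 mmHg

1 kPa = 7.50062 mmHg, so 101.58 × 7.50062 = 761.9 mmHg.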